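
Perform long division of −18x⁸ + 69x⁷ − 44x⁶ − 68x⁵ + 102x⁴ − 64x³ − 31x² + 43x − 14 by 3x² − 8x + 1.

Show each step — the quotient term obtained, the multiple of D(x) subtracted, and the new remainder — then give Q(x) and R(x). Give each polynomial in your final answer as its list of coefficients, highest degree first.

Step 1: lead(−18x⁸ + 69x⁷ − 44x⁶ − 68x⁵ + 102x⁴ − 64x³ − 31x² + 43x − 14) ÷ lead(D) = −18x⁸ ÷ 3x² = −6x⁶. Subtract (−6x⁶)·D = −18x⁸ + 48x⁷ − 6x⁶. Remainder: 21x⁷ − 38x⁶ − 68x⁵ + 102x⁴ − 64x³ − 31x² + 43x − 14.
Step 2: lead(21x⁷ − 38x⁶ − 68x⁵ + 102x⁴ − 64x³ − 31x² + 43x − 14) ÷ lead(D) = 21x⁷ ÷ 3x² = 7x⁵. Subtract (7x⁵)·D = 21x⁷ − 56x⁶ + 7x⁵. Remainder: 18x⁶ − 75x⁵ + 102x⁴ − 64x³ − 31x² + 43x − 14.
Step 3: lead(18x⁶ − 75x⁵ + 102x⁴ − 64x³ − 31x² + 43x − 14) ÷ lead(D) = 18x⁶ ÷ 3x² = 6x⁴. Subtract (6x⁴)·D = 18x⁶ − 48x⁵ + 6x⁴. Remainder: −27x⁵ + 96x⁴ − 64x³ − 31x² + 43x − 14.
Step 4: lead(−27x⁵ + 96x⁴ − 64x³ − 31x² + 43x − 14) ÷ lead(D) = −27x⁵ ÷ 3x² = −9x³. Subtract (−9x³)·D = −27x⁵ + 72x⁴ − 9x³. Remainder: 24x⁴ − 55x³ − 31x² + 43x − 14.
Step 5: lead(24x⁴ − 55x³ − 31x² + 43x − 14) ÷ lead(D) = 24x⁴ ÷ 3x² = 8x². Subtract (8x²)·D = 24x⁴ − 64x³ + 8x². Remainder: 9x³ − 39x² + 43x − 14.
Step 6: lead(9x³ − 39x² + 43x − 14) ÷ lead(D) = 9x³ ÷ 3x² = 3x. Subtract (3x)·D = 9x³ − 24x² + 3x. Remainder: −15x² + 40x − 14.
Step 7: lead(−15x² + 40x − 14) ÷ lead(D) = −15x² ÷ 3x² = −5. Subtract (−5)·D = −15x² + 40x − 5. Remainder: −9.

Q = [-6, 7, 6, -9, 8, 3, -5]; R = [-9]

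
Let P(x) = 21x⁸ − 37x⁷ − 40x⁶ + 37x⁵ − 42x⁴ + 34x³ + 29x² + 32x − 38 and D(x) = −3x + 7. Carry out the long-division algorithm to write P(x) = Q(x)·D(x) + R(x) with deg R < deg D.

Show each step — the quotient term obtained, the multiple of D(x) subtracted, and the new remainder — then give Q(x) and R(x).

Q(x) = −7x⁷ − 4x⁶ + 4x⁵ − 3x⁴ + 7x³ + 5x² + 2x − 6; R(x) = 4

Step 1: lead(21x⁸ − 37x⁷ − 40x⁶ + 37x⁵ − 42x⁴ + 34x³ + 29x² + 32x − 38) ÷ lead(D) = 21x⁸ ÷ −3x = −7x⁷. Subtract (−7x⁷)·D = 21x⁸ − 49x⁷. Remainder: 12x⁷ − 40x⁶ + 37x⁵ − 42x⁴ + 34x³ + 29x² + 32x − 38.
Step 2: lead(12x⁷ − 40x⁶ + 37x⁵ − 42x⁴ + 34x³ + 29x² + 32x − 38) ÷ lead(D) = 12x⁷ ÷ −3x = −4x⁶. Subtract (−4x⁶)·D = 12x⁷ − 28x⁶. Remainder: −12x⁶ + 37x⁵ − 42x⁴ + 34x³ + 29x² + 32x − 38.
Step 3: lead(−12x⁶ + 37x⁵ − 42x⁴ + 34x³ + 29x² + 32x − 38) ÷ lead(D) = −12x⁶ ÷ −3x = 4x⁵. Subtract (4x⁵)·D = −12x⁶ + 28x⁵. Remainder: 9x⁵ − 42x⁴ + 34x³ + 29x² + 32x − 38.
Step 4: lead(9x⁵ − 42x⁴ + 34x³ + 29x² + 32x − 38) ÷ lead(D) = 9x⁵ ÷ −3x = −3x⁴. Subtract (−3x⁴)·D = 9x⁵ − 21x⁴. Remainder: −21x⁴ + 34x³ + 29x² + 32x − 38.
Step 5: lead(−21x⁴ + 34x³ + 29x² + 32x − 38) ÷ lead(D) = −21x⁴ ÷ −3x = 7x³. Subtract (7x³)·D = −21x⁴ + 49x³. Remainder: −15x³ + 29x² + 32x − 38.
Step 6: lead(−15x³ + 29x² + 32x − 38) ÷ lead(D) = −15x³ ÷ −3x = 5x². Subtract (5x²)·D = −15x³ + 35x². Remainder: −6x² + 32x − 38.
Step 7: lead(−6x² + 32x − 38) ÷ lead(D) = −6x² ÷ −3x = 2x. Subtract (2x)·D = −6x² + 14x. Remainder: 18x − 38.
Step 8: lead(18x − 38) ÷ lead(D) = 18x ÷ −3x = −6. Subtract (−6)·D = 18x − 42. Remainder: 4.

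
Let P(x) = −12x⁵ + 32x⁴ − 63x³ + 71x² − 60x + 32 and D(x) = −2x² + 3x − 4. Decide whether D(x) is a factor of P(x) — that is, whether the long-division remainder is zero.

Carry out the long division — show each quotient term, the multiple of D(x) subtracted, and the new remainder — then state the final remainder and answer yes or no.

Step 1: lead(−12x⁵ + 32x⁴ − 63x³ + 71x² − 60x + 32) ÷ lead(D) = −12x⁵ ÷ −2x² = 6x³. Subtract (6x³)·D = −12x⁵ + 18x⁴ − 24x³. Remainder: 14x⁴ − 39x³ + 71x² − 60x + 32.
Step 2: lead(14x⁴ − 39x³ + 71x² − 60x + 32) ÷ lead(D) = 14x⁴ ÷ −2x² = −7x². Subtract (−7x²)·D = 14x⁴ − 21x³ + 28x². Remainder: −18x³ + 43x² − 60x + 32.
Step 3: lead(−18x³ + 43x² − 60x + 32) ÷ lead(D) = −18x³ ÷ −2x² = 9x. Subtract (9x)·D = −18x³ + 27x² − 36x. Remainder: 16x² − 24x + 32.
Step 4: lead(16x² − 24x + 32) ÷ lead(D) = 16x² ÷ −2x² = −8. Subtract (−8)·D = 16x² − 24x + 32. Remainder: 0.

R(x) = 0, so D(x) is a factor of P(x). yes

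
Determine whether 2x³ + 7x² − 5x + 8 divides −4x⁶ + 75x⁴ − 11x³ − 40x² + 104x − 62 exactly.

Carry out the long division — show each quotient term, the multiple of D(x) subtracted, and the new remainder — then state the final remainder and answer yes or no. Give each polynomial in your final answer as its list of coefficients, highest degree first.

Step 1: lead(−4x⁶ + 75x⁴ − 11x³ − 40x² + 104x − 62) ÷ lead(D) = −4x⁶ ÷ 2x³ = −2x³. Subtract (−2x³)·D = −4x⁶ − 14x⁵ + 10x⁴ − 16x³. Remainder: 14x⁵ + 65x⁴ + 5x³ − 40x² + 104x − 62.
Step 2: lead(14x⁵ + 65x⁴ + 5x³ − 40x² + 104x − 62) ÷ lead(D) = 14x⁵ ÷ 2x³ = 7x². Subtract (7x²)·D = 14x⁵ + 49x⁴ − 35x³ + 56x². Remainder: 16x⁴ + 40x³ − 96x² + 104x − 62.
Step 3: lead(16x⁴ + 40x³ − 96x² + 104x − 62) ÷ lead(D) = 16x⁴ ÷ 2x³ = 8x. Subtract (8x)·D = 16x⁴ + 56x³ − 40x² + 64x. Remainder: −16x³ − 56x² + 40x − 62.
Step 4: lead(−16x³ − 56x² + 40x − 62) ÷ lead(D) = −16x³ ÷ 2x³ = −8. Subtract (−8)·D = −16x³ − 56x² + 40x − 64. Remainder: 2.

R = [2], so D(x) is not a factor of P(x). no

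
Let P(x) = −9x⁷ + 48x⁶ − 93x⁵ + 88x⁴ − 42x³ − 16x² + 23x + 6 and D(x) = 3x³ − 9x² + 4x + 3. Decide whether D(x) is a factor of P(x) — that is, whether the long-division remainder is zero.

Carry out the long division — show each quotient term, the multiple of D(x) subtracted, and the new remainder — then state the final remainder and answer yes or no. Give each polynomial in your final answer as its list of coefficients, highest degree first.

R = [0], so D(x) is a factor of P(x). yes

Step 1: lead(−9x⁷ + 48x⁶ − 93x⁵ + 88x⁴ − 42x³ − 16x² + 23x + 6) ÷ lead(D) = −9x⁷ ÷ 3x³ = −3x⁴. Subtract (−3x⁴)·D = −9x⁷ + 27x⁶ − 12x⁵ − 9x⁴. Remainder: 21x⁶ − 81x⁵ + 97x⁴ − 42x³ − 16x² + 23x + 6.
Step 2: lead(21x⁶ − 81x⁵ + 97x⁴ − 42x³ − 16x² + 23x + 6) ÷ lead(D) = 21x⁶ ÷ 3x³ = 7x³. Subtract (7x³)·D = 21x⁶ − 63x⁵ + 28x⁴ + 21x³. Remainder: −18x⁵ + 69x⁴ − 63x³ − 16x² + 23x + 6.
Step 3: lead(−18x⁵ + 69x⁴ − 63x³ − 16x² + 23x + 6) ÷ lead(D) = −18x⁵ ÷ 3x³ = −6x². Subtract (−6x²)·D = −18x⁵ + 54x⁴ − 24x³ − 18x². Remainder: 15x⁴ − 39x³ + 2x² + 23x + 6.
Step 4: lead(15x⁴ − 39x³ + 2x² + 23x + 6) ÷ lead(D) = 15x⁴ ÷ 3x³ = 5x. Subtract (5x)·D = 15x⁴ − 45x³ + 20x² + 15x. Remainder: 6x³ − 18x² + 8x + 6.
Step 5: lead(6x³ − 18x² + 8x + 6) ÷ lead(D) = 6x³ ÷ 3x³ = 2. Subtract (2)·D = 6x³ − 18x² + 8x + 6. Remainder: 0.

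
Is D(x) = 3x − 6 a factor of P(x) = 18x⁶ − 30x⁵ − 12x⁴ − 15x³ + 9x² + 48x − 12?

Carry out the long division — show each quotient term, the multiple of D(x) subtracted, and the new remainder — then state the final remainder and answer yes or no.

Step 1: lead(18x⁶ − 30x⁵ − 12x⁴ − 15x³ + 9x² + 48x − 12) ÷ lead(D) = 18x⁶ ÷ 3x = 6x⁵. Subtract (6x⁵)·D = 18x⁶ − 36x⁵. Remainder: 6x⁵ − 12x⁴ − 15x³ + 9x² + 48x − 12.
Step 2: lead(6x⁵ − 12x⁴ − 15x³ + 9x² + 48x − 12) ÷ lead(D) = 6x⁵ ÷ 3x = 2x⁴. Subtract (2x⁴)·D = 6x⁵ − 12x⁴. Remainder: −15x³ + 9x² + 48x − 12.
Step 3: lead(−15x³ + 9x² + 48x − 12) ÷ lead(D) = −15x³ ÷ 3x = −5x². Subtract (−5x²)·D = −15x³ + 30x². Remainder: −21x² + 48x − 12.
Step 4: lead(−21x² + 48x − 12) ÷ lead(D) = −21x² ÷ 3x = −7x. Subtract (−7x)·D = −21x² + 42x. Remainder: 6x − 12.
Step 5: lead(6x − 12) ÷ lead(D) = 6x ÷ 3x = 2. Subtract (2)·D = 6x − 12. Remainder: 0.

R(x) = 0, so D(x) is a factor of P(x). yes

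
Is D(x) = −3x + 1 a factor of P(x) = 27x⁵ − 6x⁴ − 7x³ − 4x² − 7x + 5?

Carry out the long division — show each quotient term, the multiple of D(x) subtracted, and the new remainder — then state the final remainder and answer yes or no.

R(x) = 2, so D(x) is not a factor of P(x). no

Step 1: lead(27x⁵ − 6x⁴ − 7x³ − 4x² − 7x + 5) ÷ lead(D) = 27x⁵ ÷ −3x = −9x⁴. Subtract (−9x⁴)·D = 27x⁵ − 9x⁴. Remainder: 3x⁴ − 7x³ − 4x² − 7x + 5.
Step 2: lead(3x⁴ − 7x³ − 4x² − 7x + 5) ÷ lead(D) = 3x⁴ ÷ −3x = −x³. Subtract (−x³)·D = 3x⁴ − x³. Remainder: −6x³ − 4x² − 7x + 5.
Step 3: lead(−6x³ − 4x² − 7x + 5) ÷ lead(D) = −6x³ ÷ −3x = 2x². Subtract (2x²)·D = −6x³ + 2x². Remainder: −6x² − 7x + 5.
Step 4: lead(−6x² − 7x + 5) ÷ lead(D) = −6x² ÷ −3x = 2x. Subtract (2x)·D = −6x² + 2x. Remainder: −9x + 5.
Step 5: lead(−9x + 5) ÷ lead(D) = −9x ÷ −3x = 3. Subtract (3)·D = −9x + 3. Remainder: 2.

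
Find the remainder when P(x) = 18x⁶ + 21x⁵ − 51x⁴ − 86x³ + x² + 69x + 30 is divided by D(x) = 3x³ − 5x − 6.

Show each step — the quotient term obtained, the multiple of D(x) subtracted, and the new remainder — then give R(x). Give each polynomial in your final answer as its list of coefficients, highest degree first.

Step 1: lead(18x⁶ + 21x⁵ − 51x⁴ − 86x³ + x² + 69x + 30) ÷ lead(D) = 18x⁶ ÷ 3x³ = 6x³. Subtract (6x³)·D = 18x⁶ − 30x⁴ − 36x³. Remainder: 21x⁵ − 21x⁴ − 50x³ + x² + 69x + 30.
Step 2: lead(21x⁵ − 21x⁴ − 50x³ + x² + 69x + 30) ÷ lead(D) = 21x⁵ ÷ 3x³ = 7x². Subtract (7x²)·D = 21x⁵ − 35x³ − 42x². Remainder: −21x⁴ − 15x³ + 43x² + 69x + 30.
Step 3: lead(−21x⁴ − 15x³ + 43x² + 69x + 30) ÷ lead(D) = −21x⁴ ÷ 3x³ = −7x. Subtract (−7x)·D = −21x⁴ + 35x² + 42x. Remainder: −15x³ + 8x² + 27x + 30.
Step 4: lead(−15x³ + 8x² + 27x + 30) ÷ lead(D) = −15x³ ÷ 3x³ = −5. Subtract (−5)·D = −15x³ + 25x + 30. Remainder: 8x² + 2x.

R = [8, 2, 0]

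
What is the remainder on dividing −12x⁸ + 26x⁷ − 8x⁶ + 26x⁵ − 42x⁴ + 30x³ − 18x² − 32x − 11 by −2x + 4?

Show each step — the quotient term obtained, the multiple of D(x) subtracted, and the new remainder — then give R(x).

Step 1: lead(−12x⁸ + 26x⁷ − 8x⁶ + 26x⁵ − 42x⁴ + 30x³ − 18x² − 32x − 11) ÷ lead(D) = −12x⁸ ÷ −2x = 6x⁷. Subtract (6x⁷)·D = −12x⁸ + 24x⁷. Remainder: 2x⁷ − 8x⁶ + 26x⁵ − 42x⁴ + 30x³ − 18x² − 32x − 11.
Step 2: lead(2x⁷ − 8x⁶ + 26x⁵ − 42x⁴ + 30x³ − 18x² − 32x − 11) ÷ lead(D) = 2x⁷ ÷ −2x = −x⁶. Subtract (−x⁶)·D = 2x⁷ − 4x⁶. Remainder: −4x⁶ + 26x⁵ − 42x⁴ + 30x³ − 18x² − 32x − 11.
Step 3: lead(−4x⁶ + 26x⁵ − 42x⁴ + 30x³ − 18x² − 32x − 11) ÷ lead(D) = −4x⁶ ÷ −2x = 2x⁵. Subtract (2x⁵)·D = −4x⁶ + 8x⁵. Remainder: 18x⁵ − 42x⁴ + 30x³ − 18x² − 32x − 11.
Step 4: lead(18x⁵ − 42x⁴ + 30x³ − 18x² − 32x − 11) ÷ lead(D) = 18x⁵ ÷ −2x = −9x⁴. Subtract (−9x⁴)·D = 18x⁵ − 36x⁴. Remainder: −6x⁴ + 30x³ − 18x² − 32x − 11.
Step 5: lead(−6x⁴ + 30x³ − 18x² − 32x − 11) ÷ lead(D) = −6x⁴ ÷ −2x = 3x³. Subtract (3x³)·D = −6x⁴ + 12x³. Remainder: 18x³ − 18x² − 32x − 11.
Step 6: lead(18x³ − 18x² − 32x − 11) ÷ lead(D) = 18x³ ÷ −2x = −9x². Subtract (−9x²)·D = 18x³ − 36x². Remainder: 18x² − 32x − 11.
Step 7: lead(18x² − 32x − 11) ÷ lead(D) = 18x² ÷ −2x = −9x. Subtract (−9x)·D = 18x² − 36x. Remainder: 4x − 11.
Step 8: lead(4x − 11) ÷ lead(D) = 4x ÷ −2x = −2. Subtract (−2)·D = 4x − 8. Remainder: −3.

R(x) = −3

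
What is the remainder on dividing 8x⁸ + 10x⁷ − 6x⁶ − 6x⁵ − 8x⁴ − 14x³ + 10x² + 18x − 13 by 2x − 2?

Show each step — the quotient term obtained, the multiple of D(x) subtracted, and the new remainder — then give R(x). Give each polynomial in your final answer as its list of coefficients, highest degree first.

Step 1: lead(8x⁸ + 10x⁷ − 6x⁶ − 6x⁵ − 8x⁴ − 14x³ + 10x² + 18x − 13) ÷ lead(D) = 8x⁸ ÷ 2x = 4x⁷. Subtract (4x⁷)·D = 8x⁸ − 8x⁷. Remainder: 18x⁷ − 6x⁶ − 6x⁵ − 8x⁴ − 14x³ + 10x² + 18x − 13.
Step 2: lead(18x⁷ − 6x⁶ − 6x⁵ − 8x⁴ − 14x³ + 10x² + 18x − 13) ÷ lead(D) = 18x⁷ ÷ 2x = 9x⁶. Subtract (9x⁶)·D = 18x⁷ − 18x⁶. Remainder: 12x⁶ − 6x⁵ − 8x⁴ − 14x³ + 10x² + 18x − 13.
Step 3: lead(12x⁶ − 6x⁵ − 8x⁴ − 14x³ + 10x² + 18x − 13) ÷ lead(D) = 12x⁶ ÷ 2x = 6x⁵. Subtract (6x⁵)·D = 12x⁶ − 12x⁵. Remainder: 6x⁵ − 8x⁴ − 14x³ + 10x² + 18x − 13.
Step 4: lead(6x⁵ − 8x⁴ − 14x³ + 10x² + 18x − 13) ÷ lead(D) = 6x⁵ ÷ 2x = 3x⁴. Subtract (3x⁴)·D = 6x⁵ − 6x⁴. Remainder: −2x⁴ − 14x³ + 10x² + 18x − 13.
Step 5: lead(−2x⁴ − 14x³ + 10x² + 18x − 13) ÷ lead(D) = −2x⁴ ÷ 2x = −x³. Subtract (−x³)·D = −2x⁴ + 2x³. Remainder: −16x³ + 10x² + 18x − 13.
Step 6: lead(−16x³ + 10x² + 18x − 13) ÷ lead(D) = −16x³ ÷ 2x = −8x². Subtract (−8x²)·D = −16x³ + 16x². Remainder: −6x² + 18x − 13.
Step 7: lead(−6x² + 18x − 13) ÷ lead(D) = −6x² ÷ 2x = −3x. Subtract (−3x)·D = −6x² + 6x. Remainder: 12x − 13.
Step 8: lead(12x − 13) ÷ lead(D) = 12x ÷ 2x = 6. Subtract (6)·D = 12x − 12. Remainder: −1.

R = [-1]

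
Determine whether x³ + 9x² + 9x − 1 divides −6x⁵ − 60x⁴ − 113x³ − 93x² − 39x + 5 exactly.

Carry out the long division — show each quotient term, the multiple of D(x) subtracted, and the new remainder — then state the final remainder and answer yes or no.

R(x) = 0, so D(x) is a factor of P(x). yes

Step 1: lead(−6x⁵ − 60x⁴ − 113x³ − 93x² − 39x + 5) ÷ lead(D) = −6x⁵ ÷ x³ = −6x². Subtract (−6x²)·D = −6x⁵ − 54x⁴ − 54x³ + 6x². Remainder: −6x⁴ − 59x³ − 99x² − 39x + 5.
Step 2: lead(−6x⁴ − 59x³ − 99x² − 39x + 5) ÷ lead(D) = −6x⁴ ÷ x³ = −6x. Subtract (−6x)·D = −6x⁴ − 54x³ − 54x² + 6x. Remainder: −5x³ − 45x² − 45x + 5.
Step 3: lead(−5x³ − 45x² − 45x + 5) ÷ lead(D) = −5x³ ÷ x³ = −5. Subtract (−5)·D = −5x³ − 45x² − 45x + 5. Remainder: 0.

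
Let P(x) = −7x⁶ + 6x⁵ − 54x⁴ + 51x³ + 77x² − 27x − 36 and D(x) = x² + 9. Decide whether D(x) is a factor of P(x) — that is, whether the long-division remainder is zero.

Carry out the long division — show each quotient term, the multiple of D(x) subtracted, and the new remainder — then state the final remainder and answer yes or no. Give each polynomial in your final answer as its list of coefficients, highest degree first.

Step 1: lead(−7x⁶ + 6x⁵ − 54x⁴ + 51x³ + 77x² − 27x − 36) ÷ lead(D) = −7x⁶ ÷ x² = −7x⁴. Subtract (−7x⁴)·D = −7x⁶ − 63x⁴. Remainder: 6x⁵ + 9x⁴ + 51x³ + 77x² − 27x − 36.
Step 2: lead(6x⁵ + 9x⁴ + 51x³ + 77x² − 27x − 36) ÷ lead(D) = 6x⁵ ÷ x² = 6x³. Subtract (6x³)·D = 6x⁵ + 54x³. Remainder: 9x⁴ − 3x³ + 77x² − 27x − 36.
Step 3: lead(9x⁴ − 3x³ + 77x² − 27x − 36) ÷ lead(D) = 9x⁴ ÷ x² = 9x². Subtract (9x²)·D = 9x⁴ + 81x². Remainder: −3x³ − 4x² − 27x − 36.
Step 4: lead(−3x³ − 4x² − 27x − 36) ÷ lead(D) = −3x³ ÷ x² = −3x. Subtract (−3x)·D = −3x³ − 27x. Remainder: −4x² − 36.
Step 5: lead(−4x² − 36) ÷ lead(D) = −4x² ÷ x² = −4. Subtract (−4)·D = −4x² − 36. Remainder: 0.

R = [0], so D(x) is a factor of P(x). yes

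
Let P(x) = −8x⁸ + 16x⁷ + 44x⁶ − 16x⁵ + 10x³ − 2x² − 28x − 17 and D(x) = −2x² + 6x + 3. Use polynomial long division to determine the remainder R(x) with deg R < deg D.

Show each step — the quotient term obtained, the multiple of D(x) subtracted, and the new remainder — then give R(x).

R(x) = 8x − 2

Step 1: lead(−8x⁸ + 16x⁷ + 44x⁶ − 16x⁵ + 10x³ − 2x² − 28x − 17) ÷ lead(D) = −8x⁸ ÷ −2x² = 4x⁶. Subtract (4x⁶)·D = −8x⁸ + 24x⁷ + 12x⁶. Remainder: −8x⁷ + 32x⁶ − 16x⁵ + 10x³ − 2x² − 28x − 17.
Step 2: lead(−8x⁷ + 32x⁶ − 16x⁵ + 10x³ − 2x² − 28x − 17) ÷ lead(D) = −8x⁷ ÷ −2x² = 4x⁵. Subtract (4x⁵)·D = −8x⁷ + 24x⁶ + 12x⁵. Remainder: 8x⁶ − 28x⁵ + 10x³ − 2x² − 28x − 17.
Step 3: lead(8x⁶ − 28x⁵ + 10x³ − 2x² − 28x − 17) ÷ lead(D) = 8x⁶ ÷ −2x² = −4x⁴. Subtract (−4x⁴)·D = 8x⁶ − 24x⁵ − 12x⁴. Remainder: −4x⁵ + 12x⁴ + 10x³ − 2x² − 28x − 17.
Step 4: lead(−4x⁵ + 12x⁴ + 10x³ − 2x² − 28x − 17) ÷ lead(D) = −4x⁵ ÷ −2x² = 2x³. Subtract (2x³)·D = −4x⁵ + 12x⁴ + 6x³. Remainder: 4x³ − 2x² − 28x − 17.
Step 5: lead(4x³ − 2x² − 28x − 17) ÷ lead(D) = 4x³ ÷ −2x² = −2x. Subtract (−2x)·D = 4x³ − 12x² − 6x. Remainder: 10x² − 22x − 17.
Step 6: lead(10x² − 22x − 17) ÷ lead(D) = 10x² ÷ −2x² = −5. Subtract (−5)·D = 10x² − 30x − 15. Remainder: 8x − 2.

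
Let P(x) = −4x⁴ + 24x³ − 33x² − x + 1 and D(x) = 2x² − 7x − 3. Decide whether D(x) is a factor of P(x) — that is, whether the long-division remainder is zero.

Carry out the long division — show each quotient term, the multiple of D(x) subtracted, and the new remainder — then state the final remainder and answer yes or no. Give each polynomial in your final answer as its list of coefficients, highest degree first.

R = [-5], so D(x) is not a factor of P(x). no

Step 1: lead(−4x⁴ + 24x³ − 33x² − x + 1) ÷ lead(D) = −4x⁴ ÷ 2x² = −2x². Subtract (−2x²)·D = −4x⁴ + 14x³ + 6x². Remainder: 10x³ − 39x² − x + 1.
Step 2: lead(10x³ − 39x² − x + 1) ÷ lead(D) = 10x³ ÷ 2x² = 5x. Subtract (5x)·D = 10x³ − 35x² − 15x. Remainder: −4x² + 14x + 1.
Step 3: lead(−4x² + 14x + 1) ÷ lead(D) = −4x² ÷ 2x² = −2. Subtract (−2)·D = −4x² + 14x + 6. Remainder: −5.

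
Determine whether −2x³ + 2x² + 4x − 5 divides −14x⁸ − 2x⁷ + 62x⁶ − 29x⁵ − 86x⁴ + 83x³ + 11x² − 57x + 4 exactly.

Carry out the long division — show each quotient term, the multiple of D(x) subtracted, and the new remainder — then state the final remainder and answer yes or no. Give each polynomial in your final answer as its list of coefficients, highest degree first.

R = [-1, -4, -6], so D(x) is not a factor of P(x). no

Step 1: lead(−14x⁸ − 2x⁷ + 62x⁶ − 29x⁵ − 86x⁴ + 83x³ + 11x² − 57x + 4) ÷ lead(D) = −14x⁸ ÷ −2x³ = 7x⁵. Subtract (7x⁵)·D = −14x⁸ + 14x⁷ + 28x⁶ − 35x⁵. Remainder: −16x⁷ + 34x⁶ + 6x⁵ − 86x⁴ + 83x³ + 11x² − 57x + 4.
Step 2: lead(−16x⁷ + 34x⁶ + 6x⁵ − 86x⁴ + 83x³ + 11x² − 57x + 4) ÷ lead(D) = −16x⁷ ÷ −2x³ = 8x⁴. Subtract (8x⁴)·D = −16x⁷ + 16x⁶ + 32x⁵ − 40x⁴. Remainder: 18x⁶ − 26x⁵ − 46x⁴ + 83x³ + 11x² − 57x + 4.
Step 3: lead(18x⁶ − 26x⁵ − 46x⁴ + 83x³ + 11x² − 57x + 4) ÷ lead(D) = 18x⁶ ÷ −2x³ = −9x³. Subtract (−9x³)·D = 18x⁶ − 18x⁵ − 36x⁴ + 45x³. Remainder: −8x⁵ − 10x⁴ + 38x³ + 11x² − 57x + 4.
Step 4: lead(−8x⁵ − 10x⁴ + 38x³ + 11x² − 57x + 4) ÷ lead(D) = −8x⁵ ÷ −2x³ = 4x². Subtract (4x²)·D = −8x⁵ + 8x⁴ + 16x³ − 20x². Remainder: −18x⁴ + 22x³ + 31x² − 57x + 4.
Step 5: lead(−18x⁴ + 22x³ + 31x² − 57x + 4) ÷ lead(D) = −18x⁴ ÷ −2x³ = 9x. Subtract (9x)·D = −18x⁴ + 18x³ + 36x² − 45x. Remainder: 4x³ − 5x² − 12x + 4.
Step 6: lead(4x³ − 5x² − 12x + 4) ÷ lead(D) = 4x³ ÷ −2x³ = −2. Subtract (−2)·D = 4x³ − 4x² − 8x + 10. Remainder: −x² − 4x − 6.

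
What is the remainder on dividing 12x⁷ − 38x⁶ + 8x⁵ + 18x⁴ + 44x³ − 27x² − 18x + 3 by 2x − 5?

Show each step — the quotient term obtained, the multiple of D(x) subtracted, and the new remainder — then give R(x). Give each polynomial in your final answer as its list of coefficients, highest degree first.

Step 1: lead(12x⁷ − 38x⁶ + 8x⁵ + 18x⁴ + 44x³ − 27x² − 18x + 3) ÷ lead(D) = 12x⁷ ÷ 2x = 6x⁶. Subtract (6x⁶)·D = 12x⁷ − 30x⁶. Remainder: −8x⁶ + 8x⁵ + 18x⁴ + 44x³ − 27x² − 18x + 3.
Step 2: lead(−8x⁶ + 8x⁵ + 18x⁴ + 44x³ − 27x² − 18x + 3) ÷ lead(D) = −8x⁶ ÷ 2x = −4x⁵. Subtract (−4x⁵)·D = −8x⁶ + 20x⁵. Remainder: −12x⁵ + 18x⁴ + 44x³ − 27x² − 18x + 3.
Step 3: lead(−12x⁵ + 18x⁴ + 44x³ − 27x² − 18x + 3) ÷ lead(D) = −12x⁵ ÷ 2x = −6x⁴. Subtract (−6x⁴)·D = −12x⁵ + 30x⁴. Remainder: −12x⁴ + 44x³ − 27x² − 18x + 3.
Step 4: lead(−12x⁴ + 44x³ − 27x² − 18x + 3) ÷ lead(D) = −12x⁴ ÷ 2x = −6x³. Subtract (−6x³)·D = −12x⁴ + 30x³. Remainder: 14x³ − 27x² − 18x + 3.
Step 5: lead(14x³ − 27x² − 18x + 3) ÷ lead(D) = 14x³ ÷ 2x = 7x². Subtract (7x²)·D = 14x³ − 35x². Remainder: 8x² − 18x + 3.
Step 6: lead(8x² − 18x + 3) ÷ lead(D) = 8x² ÷ 2x = 4x. Subtract (4x)·D = 8x² − 20x. Remainder: 2x + 3.
Step 7: lead(2x + 3) ÷ lead(D) = 2x ÷ 2x = 1. Subtract (1)·D = 2x − 5. Remainder: 8.

R = [8]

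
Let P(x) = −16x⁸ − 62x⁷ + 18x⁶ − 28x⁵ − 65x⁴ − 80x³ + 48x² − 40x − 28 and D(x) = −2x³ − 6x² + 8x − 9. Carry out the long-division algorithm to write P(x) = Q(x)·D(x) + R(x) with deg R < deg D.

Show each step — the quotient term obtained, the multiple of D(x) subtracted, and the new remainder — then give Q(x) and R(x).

Step 1: lead(−16x⁸ − 62x⁷ + 18x⁶ − 28x⁵ − 65x⁴ − 80x³ + 48x² − 40x − 28) ÷ lead(D) = −16x⁸ ÷ −2x³ = 8x⁵. Subtract (8x⁵)·D = −16x⁸ − 48x⁷ + 64x⁶ − 72x⁵. Remainder: −14x⁷ − 46x⁶ + 44x⁵ − 65x⁴ − 80x³ + 48x² − 40x − 28.
Step 2: lead(−14x⁷ − 46x⁶ + 44x⁵ − 65x⁴ − 80x³ + 48x² − 40x − 28) ÷ lead(D) = −14x⁷ ÷ −2x³ = 7x⁴. Subtract (7x⁴)·D = −14x⁷ − 42x⁶ + 56x⁵ − 63x⁴. Remainder: −4x⁶ − 12x⁵ − 2x⁴ − 80x³ + 48x² − 40x − 28.
Step 3: lead(−4x⁶ − 12x⁵ − 2x⁴ − 80x³ + 48x² − 40x − 28) ÷ lead(D) = −4x⁶ ÷ −2x³ = 2x³. Subtract (2x³)·D = −4x⁶ − 12x⁵ + 16x⁴ − 18x³. Remainder: −18x⁴ − 62x³ + 48x² − 40x − 28.
Step 4: lead(−18x⁴ − 62x³ + 48x² − 40x − 28) ÷ lead(D) = −18x⁴ ÷ −2x³ = 9x. Subtract (9x)·D = −18x⁴ − 54x³ + 72x² − 81x. Remainder: −8x³ − 24x² + 41x − 28.
Step 5: lead(−8x³ − 24x² + 41x − 28) ÷ lead(D) = −8x³ ÷ −2x³ = 4. Subtract (4)·D = −8x³ − 24x² + 32x − 36. Remainder: 9x + 8.

Q(x) = 8x⁵ + 7x⁴ + 2x³ + 9x + 4; R(x) = 9x + 8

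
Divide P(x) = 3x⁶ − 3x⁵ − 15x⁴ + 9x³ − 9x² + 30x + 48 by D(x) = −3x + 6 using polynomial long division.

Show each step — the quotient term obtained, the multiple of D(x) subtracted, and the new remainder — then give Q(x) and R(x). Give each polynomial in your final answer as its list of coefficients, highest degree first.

Step 1: lead(3x⁶ − 3x⁵ − 15x⁴ + 9x³ − 9x² + 30x + 48) ÷ lead(D) = 3x⁶ ÷ −3x = −x⁵. Subtract (−x⁵)·D = 3x⁶ − 6x⁵. Remainder: 3x⁵ − 15x⁴ + 9x³ − 9x² + 30x + 48.
Step 2: lead(3x⁵ − 15x⁴ + 9x³ − 9x² + 30x + 48) ÷ lead(D) = 3x⁵ ÷ −3x = −x⁴. Subtract (−x⁴)·D = 3x⁵ − 6x⁴. Remainder: −9x⁴ + 9x³ − 9x² + 30x + 48.
Step 3: lead(−9x⁴ + 9x³ − 9x² + 30x + 48) ÷ lead(D) = −9x⁴ ÷ −3x = 3x³. Subtract (3x³)·D = −9x⁴ + 18x³. Remainder: −9x³ − 9x² + 30x + 48.
Step 4: lead(−9x³ − 9x² + 30x + 48) ÷ lead(D) = −9x³ ÷ −3x = 3x². Subtract (3x²)·D = −9x³ + 18x². Remainder: −27x² + 30x + 48.
Step 5: lead(−27x² + 30x + 48) ÷ lead(D) = −27x² ÷ −3x = 9x. Subtract (9x)·D = −27x² + 54x. Remainder: −24x + 48.
Step 6: lead(−24x + 48) ÷ lead(D) = −24x ÷ −3x = 8. Subtract (8)·D = −24x + 48. Remainder: 0.

Q = [-1, -1, 3, 3, 9, 8]; R = [0]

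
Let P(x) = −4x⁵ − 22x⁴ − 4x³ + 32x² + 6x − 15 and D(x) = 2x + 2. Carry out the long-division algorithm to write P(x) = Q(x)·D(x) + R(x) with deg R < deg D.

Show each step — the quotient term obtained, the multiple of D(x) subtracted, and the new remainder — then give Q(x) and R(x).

Step 1: lead(−4x⁵ − 22x⁴ − 4x³ + 32x² + 6x − 15) ÷ lead(D) = −4x⁵ ÷ 2x = −2x⁴. Subtract (−2x⁴)·D = −4x⁵ − 4x⁴. Remainder: −18x⁴ − 4x³ + 32x² + 6x − 15.
Step 2: lead(−18x⁴ − 4x³ + 32x² + 6x − 15) ÷ lead(D) = −18x⁴ ÷ 2x = −9x³. Subtract (−9x³)·D = −18x⁴ − 18x³. Remainder: 14x³ + 32x² + 6x − 15.
Step 3: lead(14x³ + 32x² + 6x − 15) ÷ lead(D) = 14x³ ÷ 2x = 7x². Subtract (7x²)·D = 14x³ + 14x². Remainder: 18x² + 6x − 15.
Step 4: lead(18x² + 6x − 15) ÷ lead(D) = 18x² ÷ 2x = 9x. Subtract (9x)·D = 18x² + 18x. Remainder: −12x − 15.
Step 5: lead(−12x − 15) ÷ lead(D) = −12x ÷ 2x = −6. Subtract (−6)·D = −12x − 12. Remainder: −3.

Q(x) = −2x⁴ − 9x³ + 7x² + 9x − 6; R(x) = −3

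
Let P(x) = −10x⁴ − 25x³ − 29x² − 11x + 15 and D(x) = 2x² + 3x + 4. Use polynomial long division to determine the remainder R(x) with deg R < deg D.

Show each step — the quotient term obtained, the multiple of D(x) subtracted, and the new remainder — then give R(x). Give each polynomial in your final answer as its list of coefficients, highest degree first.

R = [3]

Step 1: lead(−10x⁴ − 25x³ − 29x² − 11x + 15) ÷ lead(D) = −10x⁴ ÷ 2x² = −5x². Subtract (−5x²)·D = −10x⁴ − 15x³ − 20x². Remainder: −10x³ − 9x² − 11x + 15.
Step 2: lead(−10x³ − 9x² − 11x + 15) ÷ lead(D) = −10x³ ÷ 2x² = −5x. Subtract (−5x)·D = −10x³ − 15x² − 20x. Remainder: 6x² + 9x + 15.
Step 3: lead(6x² + 9x + 15) ÷ lead(D) = 6x² ÷ 2x² = 3. Subtract (3)·D = 6x² + 9x + 12. Remainder: 3.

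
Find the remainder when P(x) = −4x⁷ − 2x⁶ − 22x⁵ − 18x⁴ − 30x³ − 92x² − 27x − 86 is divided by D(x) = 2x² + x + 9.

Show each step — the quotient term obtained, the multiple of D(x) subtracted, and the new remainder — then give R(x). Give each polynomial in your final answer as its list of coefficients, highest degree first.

R = [-5]

Step 1: lead(−4x⁷ − 2x⁶ − 22x⁵ − 18x⁴ − 30x³ − 92x² − 27x − 86) ÷ lead(D) = −4x⁷ ÷ 2x² = −2x⁵. Subtract (−2x⁵)·D = −4x⁷ − 2x⁶ − 18x⁵. Remainder: −4x⁵ − 18x⁴ − 30x³ − 92x² − 27x − 86.
Step 2: lead(−4x⁵ − 18x⁴ − 30x³ − 92x² − 27x − 86) ÷ lead(D) = −4x⁵ ÷ 2x² = −2x³. Subtract (−2x³)·D = −4x⁵ − 2x⁴ − 18x³. Remainder: −16x⁴ − 12x³ − 92x² − 27x − 86.
Step 3: lead(−16x⁴ − 12x³ − 92x² − 27x − 86) ÷ lead(D) = −16x⁴ ÷ 2x² = −8x². Subtract (−8x²)·D = −16x⁴ − 8x³ − 72x². Remainder: −4x³ − 20x² − 27x − 86.
Step 4: lead(−4x³ − 20x² − 27x − 86) ÷ lead(D) = −4x³ ÷ 2x² = −2x. Subtract (−2x)·D = −4x³ − 2x² − 18x. Remainder: −18x² − 9x − 86.
Step 5: lead(−18x² − 9x − 86) ÷ lead(D) = −18x² ÷ 2x² = −9. Subtract (−9)·D = −18x² − 9x − 81. Remainder: −5.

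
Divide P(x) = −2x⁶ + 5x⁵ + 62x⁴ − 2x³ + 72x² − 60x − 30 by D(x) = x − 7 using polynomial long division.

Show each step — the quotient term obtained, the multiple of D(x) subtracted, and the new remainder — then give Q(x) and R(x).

Q(x) = −2x⁵ − 9x⁴ − x³ − 9x² + 9x + 3; R(x) = −9

Step 1: lead(−2x⁶ + 5x⁵ + 62x⁴ − 2x³ + 72x² − 60x − 30) ÷ lead(D) = −2x⁶ ÷ x = −2x⁵. Subtract (−2x⁵)·D = −2x⁶ + 14x⁵. Remainder: −9x⁵ + 62x⁴ − 2x³ + 72x² − 60x − 30.
Step 2: lead(−9x⁵ + 62x⁴ − 2x³ + 72x² − 60x − 30) ÷ lead(D) = −9x⁵ ÷ x = −9x⁴. Subtract (−9x⁴)·D = −9x⁵ + 63x⁴. Remainder: −x⁴ − 2x³ + 72x² − 60x − 30.
Step 3: lead(−x⁴ − 2x³ + 72x² − 60x − 30) ÷ lead(D) = −x⁴ ÷ x = −x³. Subtract (−x³)·D = −x⁴ + 7x³. Remainder: −9x³ + 72x² − 60x − 30.
Step 4: lead(−9x³ + 72x² − 60x − 30) ÷ lead(D) = −9x³ ÷ x = −9x². Subtract (−9x²)·D = −9x³ + 63x². Remainder: 9x² − 60x − 30.
Step 5: lead(9x² − 60x − 30) ÷ lead(D) = 9x² ÷ x = 9x. Subtract (9x)·D = 9x² − 63x. Remainder: 3x − 30.
Step 6: lead(3x − 30) ÷ lead(D) = 3x ÷ x = 3. Subtract (3)·D = 3x − 21. Remainder: −9.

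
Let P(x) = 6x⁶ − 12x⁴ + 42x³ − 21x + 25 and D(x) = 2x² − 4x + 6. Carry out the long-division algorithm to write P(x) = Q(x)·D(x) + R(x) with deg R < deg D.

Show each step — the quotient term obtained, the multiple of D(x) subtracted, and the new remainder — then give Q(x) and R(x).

Step 1: lead(6x⁶ − 12x⁴ + 42x³ − 21x + 25) ÷ lead(D) = 6x⁶ ÷ 2x² = 3x⁴. Subtract (3x⁴)·D = 6x⁶ − 12x⁵ + 18x⁴. Remainder: 12x⁵ − 30x⁴ + 42x³ − 21x + 25.
Step 2: lead(12x⁵ − 30x⁴ + 42x³ − 21x + 25) ÷ lead(D) = 12x⁵ ÷ 2x² = 6x³. Subtract (6x³)·D = 12x⁵ − 24x⁴ + 36x³. Remainder: −6x⁴ + 6x³ − 21x + 25.
Step 3: lead(−6x⁴ + 6x³ − 21x + 25) ÷ lead(D) = −6x⁴ ÷ 2x² = −3x². Subtract (−3x²)·D = −6x⁴ + 12x³ − 18x². Remainder: −6x³ + 18x² − 21x + 25.
Step 4: lead(−6x³ + 18x² − 21x + 25) ÷ lead(D) = −6x³ ÷ 2x² = −3x. Subtract (−3x)·D = −6x³ + 12x² − 18x. Remainder: 6x² − 3x + 25.
Step 5: lead(6x² − 3x + 25) ÷ lead(D) = 6x² ÷ 2x² = 3. Subtract (3)·D = 6x² − 12x + 18. Remainder: 9x + 7.

Q(x) = 3x⁴ + 6x³ − 3x² − 3x + 3; R(x) = 9x + 7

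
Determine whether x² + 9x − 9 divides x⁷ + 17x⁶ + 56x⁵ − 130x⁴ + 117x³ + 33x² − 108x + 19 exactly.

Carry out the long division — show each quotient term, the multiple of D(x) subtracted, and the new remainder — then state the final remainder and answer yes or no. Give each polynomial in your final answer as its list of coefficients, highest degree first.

Step 1: lead(x⁷ + 17x⁶ + 56x⁵ − 130x⁴ + 117x³ + 33x² − 108x + 19) ÷ lead(D) = x⁷ ÷ x² = x⁵. Subtract (x⁵)·D = x⁷ + 9x⁶ − 9x⁵. Remainder: 8x⁶ + 65x⁵ − 130x⁴ + 117x³ + 33x² − 108x + 19.
Step 2: lead(8x⁶ + 65x⁵ − 130x⁴ + 117x³ + 33x² − 108x + 19) ÷ lead(D) = 8x⁶ ÷ x² = 8x⁴. Subtract (8x⁴)·D = 8x⁶ + 72x⁵ − 72x⁴. Remainder: −7x⁵ − 58x⁴ + 117x³ + 33x² − 108x + 19.
Step 3: lead(−7x⁵ − 58x⁴ + 117x³ + 33x² − 108x + 19) ÷ lead(D) = −7x⁵ ÷ x² = −7x³. Subtract (−7x³)·D = −7x⁵ − 63x⁴ + 63x³. Remainder: 5x⁴ + 54x³ + 33x² − 108x + 19.
Step 4: lead(5x⁴ + 54x³ + 33x² − 108x + 19) ÷ lead(D) = 5x⁴ ÷ x² = 5x². Subtract (5x²)·D = 5x⁴ + 45x³ − 45x². Remainder: 9x³ + 78x² − 108x + 19.
Step 5: lead(9x³ + 78x² − 108x + 19) ÷ lead(D) = 9x³ ÷ x² = 9x. Subtract (9x)·D = 9x³ + 81x² − 81x. Remainder: −3x² − 27x + 19.
Step 6: lead(−3x² − 27x + 19) ÷ lead(D) = −3x² ÷ x² = −3. Subtract (−3)·D = −3x² − 27x + 27. Remainder: −8.

R = [-8], so D(x) is not a factor of P(x). no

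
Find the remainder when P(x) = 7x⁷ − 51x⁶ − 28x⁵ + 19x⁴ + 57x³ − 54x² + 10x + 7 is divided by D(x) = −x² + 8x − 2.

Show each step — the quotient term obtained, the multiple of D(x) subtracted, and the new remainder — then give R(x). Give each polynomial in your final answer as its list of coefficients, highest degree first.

R = [7]

Step 1: lead(7x⁷ − 51x⁶ − 28x⁵ + 19x⁴ + 57x³ − 54x² + 10x + 7) ÷ lead(D) = 7x⁷ ÷ −x² = −7x⁵. Subtract (−7x⁵)·D = 7x⁷ − 56x⁶ + 14x⁵. Remainder: 5x⁶ − 42x⁵ + 19x⁴ + 57x³ − 54x² + 10x + 7.
Step 2: lead(5x⁶ − 42x⁵ + 19x⁴ + 57x³ − 54x² + 10x + 7) ÷ lead(D) = 5x⁶ ÷ −x² = −5x⁴. Subtract (−5x⁴)·D = 5x⁶ − 40x⁵ + 10x⁴. Remainder: −2x⁵ + 9x⁴ + 57x³ − 54x² + 10x + 7.
Step 3: lead(−2x⁵ + 9x⁴ + 57x³ − 54x² + 10x + 7) ÷ lead(D) = −2x⁵ ÷ −x² = 2x³. Subtract (2x³)·D = −2x⁵ + 16x⁴ − 4x³. Remainder: −7x⁴ + 61x³ − 54x² + 10x + 7.
Step 4: lead(−7x⁴ + 61x³ − 54x² + 10x + 7) ÷ lead(D) = −7x⁴ ÷ −x² = 7x². Subtract (7x²)·D = −7x⁴ + 56x³ − 14x². Remainder: 5x³ − 40x² + 10x + 7.
Step 5: lead(5x³ − 40x² + 10x + 7) ÷ lead(D) = 5x³ ÷ −x² = −5x. Subtract (−5x)·D = 5x³ − 40x² + 10x. Remainder: 7.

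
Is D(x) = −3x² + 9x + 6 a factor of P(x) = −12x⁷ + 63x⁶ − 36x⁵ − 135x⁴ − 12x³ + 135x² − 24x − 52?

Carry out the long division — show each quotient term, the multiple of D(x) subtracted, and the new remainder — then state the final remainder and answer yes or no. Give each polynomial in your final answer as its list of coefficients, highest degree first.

R = [9, 2], so D(x) is not a factor of P(x). no

Step 1: lead(−12x⁷ + 63x⁶ − 36x⁵ − 135x⁴ − 12x³ + 135x² − 24x − 52) ÷ lead(D) = −12x⁷ ÷ −3x² = 4x⁵. Subtract (4x⁵)·D = −12x⁷ + 36x⁶ + 24x⁵. Remainder: 27x⁶ − 60x⁵ − 135x⁴ − 12x³ + 135x² − 24x − 52.
Step 2: lead(27x⁶ − 60x⁵ − 135x⁴ − 12x³ + 135x² − 24x − 52) ÷ lead(D) = 27x⁶ ÷ −3x² = −9x⁴. Subtract (−9x⁴)·D = 27x⁶ − 81x⁵ − 54x⁴. Remainder: 21x⁵ − 81x⁴ − 12x³ + 135x² − 24x − 52.
Step 3: lead(21x⁵ − 81x⁴ − 12x³ + 135x² − 24x − 52) ÷ lead(D) = 21x⁵ ÷ −3x² = −7x³. Subtract (−7x³)·D = 21x⁵ − 63x⁴ − 42x³. Remainder: −18x⁴ + 30x³ + 135x² − 24x − 52.
Step 4: lead(−18x⁴ + 30x³ + 135x² − 24x − 52) ÷ lead(D) = −18x⁴ ÷ −3x² = 6x². Subtract (6x²)·D = −18x⁴ + 54x³ + 36x². Remainder: −24x³ + 99x² − 24x − 52.
Step 5: lead(−24x³ + 99x² − 24x − 52) ÷ lead(D) = −24x³ ÷ −3x² = 8x. Subtract (8x)·D = −24x³ + 72x² + 48x. Remainder: 27x² − 72x − 52.
Step 6: lead(27x² − 72x − 52) ÷ lead(D) = 27x² ÷ −3x² = −9. Subtract (−9)·D = 27x² − 81x − 54. Remainder: 9x + 2.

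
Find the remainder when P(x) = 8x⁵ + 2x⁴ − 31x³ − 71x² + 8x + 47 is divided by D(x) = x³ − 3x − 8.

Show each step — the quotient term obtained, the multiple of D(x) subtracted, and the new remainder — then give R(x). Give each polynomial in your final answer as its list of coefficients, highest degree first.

R = [-1, 3, -9]

Step 1: lead(8x⁵ + 2x⁴ − 31x³ − 71x² + 8x + 47) ÷ lead(D) = 8x⁵ ÷ x³ = 8x². Subtract (8x²)·D = 8x⁵ − 24x³ − 64x². Remainder: 2x⁴ − 7x³ − 7x² + 8x + 47.
Step 2: lead(2x⁴ − 7x³ − 7x² + 8x + 47) ÷ lead(D) = 2x⁴ ÷ x³ = 2x. Subtract (2x)·D = 2x⁴ − 6x² − 16x. Remainder: −7x³ − x² + 24x + 47.
Step 3: lead(−7x³ − x² + 24x + 47) ÷ lead(D) = −7x³ ÷ x³ = −7. Subtract (−7)·D = −7x³ + 21x + 56. Remainder: −x² + 3x − 9.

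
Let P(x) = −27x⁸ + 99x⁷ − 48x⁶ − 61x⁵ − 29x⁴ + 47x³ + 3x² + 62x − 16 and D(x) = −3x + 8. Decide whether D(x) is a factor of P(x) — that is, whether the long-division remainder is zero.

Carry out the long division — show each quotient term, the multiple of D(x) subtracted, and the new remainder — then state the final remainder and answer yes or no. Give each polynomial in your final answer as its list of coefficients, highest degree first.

R = [0], so D(x) is a factor of P(x). yes

Step 1: lead(−27x⁸ + 99x⁷ − 48x⁶ − 61x⁵ − 29x⁴ + 47x³ + 3x² + 62x − 16) ÷ lead(D) = −27x⁸ ÷ −3x = 9x⁷. Subtract (9x⁷)·D = −27x⁸ + 72x⁷. Remainder: 27x⁷ − 48x⁶ − 61x⁵ − 29x⁴ + 47x³ + 3x² + 62x − 16.
Step 2: lead(27x⁷ − 48x⁶ − 61x⁵ − 29x⁴ + 47x³ + 3x² + 62x − 16) ÷ lead(D) = 27x⁷ ÷ −3x = −9x⁶. Subtract (−9x⁶)·D = 27x⁷ − 72x⁶. Remainder: 24x⁶ − 61x⁵ − 29x⁴ + 47x³ + 3x² + 62x − 16.
Step 3: lead(24x⁶ − 61x⁵ − 29x⁴ + 47x³ + 3x² + 62x − 16) ÷ lead(D) = 24x⁶ ÷ −3x = −8x⁵. Subtract (−8x⁵)·D = 24x⁶ − 64x⁵. Remainder: 3x⁵ − 29x⁴ + 47x³ + 3x² + 62x − 16.
Step 4: lead(3x⁵ − 29x⁴ + 47x³ + 3x² + 62x − 16) ÷ lead(D) = 3x⁵ ÷ −3x = −x⁴. Subtract (−x⁴)·D = 3x⁵ − 8x⁴. Remainder: −21x⁴ + 47x³ + 3x² + 62x − 16.
Step 5: lead(−21x⁴ + 47x³ + 3x² + 62x − 16) ÷ lead(D) = −21x⁴ ÷ −3x = 7x³. Subtract (7x³)·D = −21x⁴ + 56x³. Remainder: −9x³ + 3x² + 62x − 16.
Step 6: lead(−9x³ + 3x² + 62x − 16) ÷ lead(D) = −9x³ ÷ −3x = 3x². Subtract (3x²)·D = −9x³ + 24x². Remainder: −21x² + 62x − 16.
Step 7: lead(−21x² + 62x − 16) ÷ lead(D) = −21x² ÷ −3x = 7x. Subtract (7x)·D = −21x² + 56x. Remainder: 6x − 16.
Step 8: lead(6x − 16) ÷ lead(D) = 6x ÷ −3x = −2. Subtract (−2)·D = 6x − 16. Remainder: 0.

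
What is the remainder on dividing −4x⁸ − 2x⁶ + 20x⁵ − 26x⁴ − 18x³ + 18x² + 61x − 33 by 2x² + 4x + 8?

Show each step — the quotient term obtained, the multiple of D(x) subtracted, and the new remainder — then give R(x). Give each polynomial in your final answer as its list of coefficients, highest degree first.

R = [9, 7]

Step 1: lead(−4x⁸ − 2x⁶ + 20x⁵ − 26x⁴ − 18x³ + 18x² + 61x − 33) ÷ lead(D) = −4x⁸ ÷ 2x² = −2x⁶. Subtract (−2x⁶)·D = −4x⁸ − 8x⁷ − 16x⁶. Remainder: 8x⁷ + 14x⁶ + 20x⁵ − 26x⁴ − 18x³ + 18x² + 61x − 33.
Step 2: lead(8x⁷ + 14x⁶ + 20x⁵ − 26x⁴ − 18x³ + 18x² + 61x − 33) ÷ lead(D) = 8x⁷ ÷ 2x² = 4x⁵. Subtract (4x⁵)·D = 8x⁷ + 16x⁶ + 32x⁵. Remainder: −2x⁶ − 12x⁵ − 26x⁴ − 18x³ + 18x² + 61x − 33.
Step 3: lead(−2x⁶ − 12x⁵ − 26x⁴ − 18x³ + 18x² + 61x − 33) ÷ lead(D) = −2x⁶ ÷ 2x² = −x⁴. Subtract (−x⁴)·D = −2x⁶ − 4x⁵ − 8x⁴. Remainder: −8x⁵ − 18x⁴ − 18x³ + 18x² + 61x − 33.
Step 4: lead(−8x⁵ − 18x⁴ − 18x³ + 18x² + 61x − 33) ÷ lead(D) = −8x⁵ ÷ 2x² = −4x³. Subtract (−4x³)·D = −8x⁵ − 16x⁴ − 32x³. Remainder: −2x⁴ + 14x³ + 18x² + 61x − 33.
Step 5: lead(−2x⁴ + 14x³ + 18x² + 61x − 33) ÷ lead(D) = −2x⁴ ÷ 2x² = −x². Subtract (−x²)·D = −2x⁴ − 4x³ − 8x². Remainder: 18x³ + 26x² + 61x − 33.
Step 6: lead(18x³ + 26x² + 61x − 33) ÷ lead(D) = 18x³ ÷ 2x² = 9x. Subtract (9x)·D = 18x³ + 36x² + 72x. Remainder: −10x² − 11x − 33.
Step 7: lead(−10x² − 11x − 33) ÷ lead(D) = −10x² ÷ 2x² = −5. Subtract (−5)·D = −10x² − 20x − 40. Remainder: 9x + 7.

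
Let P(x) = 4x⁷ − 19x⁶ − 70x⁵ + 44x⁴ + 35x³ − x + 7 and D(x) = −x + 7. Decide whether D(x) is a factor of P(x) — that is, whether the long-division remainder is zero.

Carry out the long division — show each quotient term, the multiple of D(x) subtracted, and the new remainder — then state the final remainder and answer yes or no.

Step 1: lead(4x⁷ − 19x⁶ − 70x⁵ + 44x⁴ + 35x³ − x + 7) ÷ lead(D) = 4x⁷ ÷ −x = −4x⁶. Subtract (−4x⁶)·D = 4x⁷ − 28x⁶. Remainder: 9x⁶ − 70x⁵ + 44x⁴ + 35x³ − x + 7.
Step 2: lead(9x⁶ − 70x⁵ + 44x⁴ + 35x³ − x + 7) ÷ lead(D) = 9x⁶ ÷ −x = −9x⁵. Subtract (−9x⁵)·D = 9x⁶ − 63x⁵. Remainder: −7x⁵ + 44x⁴ + 35x³ − x + 7.
Step 3: lead(−7x⁵ + 44x⁴ + 35x³ − x + 7) ÷ lead(D) = −7x⁵ ÷ −x = 7x⁴. Subtract (7x⁴)·D = −7x⁵ + 49x⁴. Remainder: −5x⁴ + 35x³ − x + 7.
Step 4: lead(−5x⁴ + 35x³ − x + 7) ÷ lead(D) = −5x⁴ ÷ −x = 5x³. Subtract (5x³)·D = −5x⁴ + 35x³. Remainder: −x + 7.
Step 5: lead(−x + 7) ÷ lead(D) = −x ÷ −x = 1. Subtract (1)·D = −x + 7. Remainder: 0.

R(x) = 0, so D(x) is a factor of P(x). yes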